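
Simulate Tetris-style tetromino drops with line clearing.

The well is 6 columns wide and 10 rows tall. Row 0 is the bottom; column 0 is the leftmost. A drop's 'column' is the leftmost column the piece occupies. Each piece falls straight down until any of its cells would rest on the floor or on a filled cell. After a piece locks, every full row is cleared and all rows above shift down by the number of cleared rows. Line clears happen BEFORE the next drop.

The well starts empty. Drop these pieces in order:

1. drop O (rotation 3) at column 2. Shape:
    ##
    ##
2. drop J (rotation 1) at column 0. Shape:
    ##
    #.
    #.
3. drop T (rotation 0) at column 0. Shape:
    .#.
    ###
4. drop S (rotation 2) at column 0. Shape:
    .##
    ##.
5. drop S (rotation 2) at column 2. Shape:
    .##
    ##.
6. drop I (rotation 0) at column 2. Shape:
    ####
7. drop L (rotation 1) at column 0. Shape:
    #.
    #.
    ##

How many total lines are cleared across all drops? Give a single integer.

Drop 1: O rot3 at col 2 lands with bottom-row=0; cleared 0 line(s) (total 0); column heights now [0 0 2 2 0 0], max=2
Drop 2: J rot1 at col 0 lands with bottom-row=0; cleared 0 line(s) (total 0); column heights now [3 3 2 2 0 0], max=3
Drop 3: T rot0 at col 0 lands with bottom-row=3; cleared 0 line(s) (total 0); column heights now [4 5 4 2 0 0], max=5
Drop 4: S rot2 at col 0 lands with bottom-row=5; cleared 0 line(s) (total 0); column heights now [6 7 7 2 0 0], max=7
Drop 5: S rot2 at col 2 lands with bottom-row=7; cleared 0 line(s) (total 0); column heights now [6 7 8 9 9 0], max=9
Drop 6: I rot0 at col 2 lands with bottom-row=9; cleared 0 line(s) (total 0); column heights now [6 7 10 10 10 10], max=10
Drop 7: L rot1 at col 0 lands with bottom-row=7; cleared 0 line(s) (total 0); column heights now [10 8 10 10 10 10], max=10

Answer: 0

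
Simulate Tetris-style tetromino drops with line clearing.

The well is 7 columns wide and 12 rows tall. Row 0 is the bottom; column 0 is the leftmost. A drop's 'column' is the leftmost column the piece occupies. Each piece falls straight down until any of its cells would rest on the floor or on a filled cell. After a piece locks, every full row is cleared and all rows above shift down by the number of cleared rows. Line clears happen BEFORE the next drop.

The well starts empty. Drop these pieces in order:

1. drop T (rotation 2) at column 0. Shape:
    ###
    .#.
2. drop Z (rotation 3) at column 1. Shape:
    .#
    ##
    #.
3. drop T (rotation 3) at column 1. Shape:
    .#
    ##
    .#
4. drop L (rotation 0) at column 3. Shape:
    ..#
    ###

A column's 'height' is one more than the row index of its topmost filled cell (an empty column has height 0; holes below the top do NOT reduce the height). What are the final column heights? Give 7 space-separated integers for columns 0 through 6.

Answer: 2 7 8 1 1 2 0

Derivation:
Drop 1: T rot2 at col 0 lands with bottom-row=0; cleared 0 line(s) (total 0); column heights now [2 2 2 0 0 0 0], max=2
Drop 2: Z rot3 at col 1 lands with bottom-row=2; cleared 0 line(s) (total 0); column heights now [2 4 5 0 0 0 0], max=5
Drop 3: T rot3 at col 1 lands with bottom-row=5; cleared 0 line(s) (total 0); column heights now [2 7 8 0 0 0 0], max=8
Drop 4: L rot0 at col 3 lands with bottom-row=0; cleared 0 line(s) (total 0); column heights now [2 7 8 1 1 2 0], max=8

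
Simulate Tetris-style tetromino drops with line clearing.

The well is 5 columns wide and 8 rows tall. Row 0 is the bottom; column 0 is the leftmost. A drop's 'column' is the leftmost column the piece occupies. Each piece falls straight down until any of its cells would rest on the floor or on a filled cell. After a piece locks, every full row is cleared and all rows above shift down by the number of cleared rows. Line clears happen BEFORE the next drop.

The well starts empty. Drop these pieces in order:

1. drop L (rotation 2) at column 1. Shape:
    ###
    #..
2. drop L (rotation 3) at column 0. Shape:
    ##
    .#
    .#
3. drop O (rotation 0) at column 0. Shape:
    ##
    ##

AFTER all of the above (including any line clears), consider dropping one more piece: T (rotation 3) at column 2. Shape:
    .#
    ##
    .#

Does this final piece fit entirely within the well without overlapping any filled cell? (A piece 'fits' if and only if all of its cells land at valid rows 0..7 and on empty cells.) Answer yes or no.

Answer: yes

Derivation:
Drop 1: L rot2 at col 1 lands with bottom-row=0; cleared 0 line(s) (total 0); column heights now [0 2 2 2 0], max=2
Drop 2: L rot3 at col 0 lands with bottom-row=2; cleared 0 line(s) (total 0); column heights now [5 5 2 2 0], max=5
Drop 3: O rot0 at col 0 lands with bottom-row=5; cleared 0 line(s) (total 0); column heights now [7 7 2 2 0], max=7
Test piece T rot3 at col 2 (width 2): heights before test = [7 7 2 2 0]; fits = True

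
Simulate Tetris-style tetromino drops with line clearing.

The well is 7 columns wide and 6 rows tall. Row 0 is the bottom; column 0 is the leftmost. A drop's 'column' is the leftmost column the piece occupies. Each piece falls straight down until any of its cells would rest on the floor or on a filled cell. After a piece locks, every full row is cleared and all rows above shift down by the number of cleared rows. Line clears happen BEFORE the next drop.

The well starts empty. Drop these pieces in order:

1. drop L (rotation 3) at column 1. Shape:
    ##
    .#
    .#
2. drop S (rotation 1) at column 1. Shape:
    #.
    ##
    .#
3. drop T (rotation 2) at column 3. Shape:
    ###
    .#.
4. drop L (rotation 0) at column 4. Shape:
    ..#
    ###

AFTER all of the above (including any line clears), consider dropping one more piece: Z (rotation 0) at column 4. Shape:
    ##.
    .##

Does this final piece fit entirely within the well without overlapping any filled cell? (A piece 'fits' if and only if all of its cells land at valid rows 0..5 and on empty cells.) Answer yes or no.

Drop 1: L rot3 at col 1 lands with bottom-row=0; cleared 0 line(s) (total 0); column heights now [0 3 3 0 0 0 0], max=3
Drop 2: S rot1 at col 1 lands with bottom-row=3; cleared 0 line(s) (total 0); column heights now [0 6 5 0 0 0 0], max=6
Drop 3: T rot2 at col 3 lands with bottom-row=0; cleared 0 line(s) (total 0); column heights now [0 6 5 2 2 2 0], max=6
Drop 4: L rot0 at col 4 lands with bottom-row=2; cleared 0 line(s) (total 0); column heights now [0 6 5 2 3 3 4], max=6
Test piece Z rot0 at col 4 (width 3): heights before test = [0 6 5 2 3 3 4]; fits = True

Answer: yes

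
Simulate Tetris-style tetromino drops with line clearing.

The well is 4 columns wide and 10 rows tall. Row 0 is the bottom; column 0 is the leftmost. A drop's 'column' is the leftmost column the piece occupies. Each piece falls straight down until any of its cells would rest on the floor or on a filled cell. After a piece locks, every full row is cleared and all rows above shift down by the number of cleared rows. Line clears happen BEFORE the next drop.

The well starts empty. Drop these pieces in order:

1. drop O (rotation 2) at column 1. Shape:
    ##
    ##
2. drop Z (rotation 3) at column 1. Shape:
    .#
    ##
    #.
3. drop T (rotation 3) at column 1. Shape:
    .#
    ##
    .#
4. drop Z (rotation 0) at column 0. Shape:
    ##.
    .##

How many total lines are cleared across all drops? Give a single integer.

Drop 1: O rot2 at col 1 lands with bottom-row=0; cleared 0 line(s) (total 0); column heights now [0 2 2 0], max=2
Drop 2: Z rot3 at col 1 lands with bottom-row=2; cleared 0 line(s) (total 0); column heights now [0 4 5 0], max=5
Drop 3: T rot3 at col 1 lands with bottom-row=5; cleared 0 line(s) (total 0); column heights now [0 7 8 0], max=8
Drop 4: Z rot0 at col 0 lands with bottom-row=8; cleared 0 line(s) (total 0); column heights now [10 10 9 0], max=10

Answer: 0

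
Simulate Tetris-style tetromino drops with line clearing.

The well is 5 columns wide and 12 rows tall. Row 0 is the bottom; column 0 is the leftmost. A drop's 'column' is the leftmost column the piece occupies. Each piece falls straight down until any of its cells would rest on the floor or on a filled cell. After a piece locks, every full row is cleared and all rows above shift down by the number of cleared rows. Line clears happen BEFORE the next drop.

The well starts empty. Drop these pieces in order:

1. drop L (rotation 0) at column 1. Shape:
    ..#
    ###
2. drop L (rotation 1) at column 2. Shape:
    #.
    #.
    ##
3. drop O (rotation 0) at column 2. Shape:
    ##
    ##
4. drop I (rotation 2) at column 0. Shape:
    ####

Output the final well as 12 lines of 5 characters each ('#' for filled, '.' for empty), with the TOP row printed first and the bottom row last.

Answer: .....
.....
.....
.....
####.
..##.
..##.
..#..
..#..
..##.
...#.
.###.

Derivation:
Drop 1: L rot0 at col 1 lands with bottom-row=0; cleared 0 line(s) (total 0); column heights now [0 1 1 2 0], max=2
Drop 2: L rot1 at col 2 lands with bottom-row=2; cleared 0 line(s) (total 0); column heights now [0 1 5 3 0], max=5
Drop 3: O rot0 at col 2 lands with bottom-row=5; cleared 0 line(s) (total 0); column heights now [0 1 7 7 0], max=7
Drop 4: I rot2 at col 0 lands with bottom-row=7; cleared 0 line(s) (total 0); column heights now [8 8 8 8 0], max=8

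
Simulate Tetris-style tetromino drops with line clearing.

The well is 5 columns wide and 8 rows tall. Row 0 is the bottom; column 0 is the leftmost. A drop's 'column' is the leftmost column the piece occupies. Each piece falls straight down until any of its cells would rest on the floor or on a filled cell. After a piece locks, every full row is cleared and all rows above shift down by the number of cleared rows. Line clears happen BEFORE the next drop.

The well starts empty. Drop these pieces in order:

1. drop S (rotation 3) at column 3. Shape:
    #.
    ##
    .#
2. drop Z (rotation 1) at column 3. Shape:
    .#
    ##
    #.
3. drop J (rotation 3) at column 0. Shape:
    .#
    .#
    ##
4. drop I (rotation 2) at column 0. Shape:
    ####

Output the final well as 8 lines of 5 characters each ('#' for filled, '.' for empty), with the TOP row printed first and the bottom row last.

Drop 1: S rot3 at col 3 lands with bottom-row=0; cleared 0 line(s) (total 0); column heights now [0 0 0 3 2], max=3
Drop 2: Z rot1 at col 3 lands with bottom-row=3; cleared 0 line(s) (total 0); column heights now [0 0 0 5 6], max=6
Drop 3: J rot3 at col 0 lands with bottom-row=0; cleared 0 line(s) (total 0); column heights now [1 3 0 5 6], max=6
Drop 4: I rot2 at col 0 lands with bottom-row=5; cleared 1 line(s) (total 1); column heights now [1 3 0 5 5], max=5

Answer: .....
.....
.....
...##
...#.
.#.#.
.#.##
##..#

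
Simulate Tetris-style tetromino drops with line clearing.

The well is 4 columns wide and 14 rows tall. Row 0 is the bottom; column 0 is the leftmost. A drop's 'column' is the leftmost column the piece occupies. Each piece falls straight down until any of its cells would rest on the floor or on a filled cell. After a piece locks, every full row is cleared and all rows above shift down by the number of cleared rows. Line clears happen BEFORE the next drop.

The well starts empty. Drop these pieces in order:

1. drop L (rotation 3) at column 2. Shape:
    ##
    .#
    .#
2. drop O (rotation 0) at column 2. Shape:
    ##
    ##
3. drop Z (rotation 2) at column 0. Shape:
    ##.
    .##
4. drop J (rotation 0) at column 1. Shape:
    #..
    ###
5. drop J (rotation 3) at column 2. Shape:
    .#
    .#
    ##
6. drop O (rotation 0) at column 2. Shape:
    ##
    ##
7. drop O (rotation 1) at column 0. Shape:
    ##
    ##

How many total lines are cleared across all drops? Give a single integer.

Answer: 0

Derivation:
Drop 1: L rot3 at col 2 lands with bottom-row=0; cleared 0 line(s) (total 0); column heights now [0 0 3 3], max=3
Drop 2: O rot0 at col 2 lands with bottom-row=3; cleared 0 line(s) (total 0); column heights now [0 0 5 5], max=5
Drop 3: Z rot2 at col 0 lands with bottom-row=5; cleared 0 line(s) (total 0); column heights now [7 7 6 5], max=7
Drop 4: J rot0 at col 1 lands with bottom-row=7; cleared 0 line(s) (total 0); column heights now [7 9 8 8], max=9
Drop 5: J rot3 at col 2 lands with bottom-row=8; cleared 0 line(s) (total 0); column heights now [7 9 9 11], max=11
Drop 6: O rot0 at col 2 lands with bottom-row=11; cleared 0 line(s) (total 0); column heights now [7 9 13 13], max=13
Drop 7: O rot1 at col 0 lands with bottom-row=9; cleared 0 line(s) (total 0); column heights now [11 11 13 13], max=13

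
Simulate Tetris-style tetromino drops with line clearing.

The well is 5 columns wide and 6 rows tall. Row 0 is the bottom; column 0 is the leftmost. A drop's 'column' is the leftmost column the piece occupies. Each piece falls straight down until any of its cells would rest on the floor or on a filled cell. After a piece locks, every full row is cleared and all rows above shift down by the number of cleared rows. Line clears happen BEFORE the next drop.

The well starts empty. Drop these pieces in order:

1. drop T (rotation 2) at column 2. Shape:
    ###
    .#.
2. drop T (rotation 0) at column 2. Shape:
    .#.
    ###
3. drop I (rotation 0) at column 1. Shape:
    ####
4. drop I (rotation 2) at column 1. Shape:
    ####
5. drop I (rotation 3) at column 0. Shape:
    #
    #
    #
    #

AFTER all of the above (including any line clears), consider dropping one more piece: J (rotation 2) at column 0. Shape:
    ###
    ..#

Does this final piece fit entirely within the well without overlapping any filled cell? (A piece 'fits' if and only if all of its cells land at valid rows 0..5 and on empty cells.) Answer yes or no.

Drop 1: T rot2 at col 2 lands with bottom-row=0; cleared 0 line(s) (total 0); column heights now [0 0 2 2 2], max=2
Drop 2: T rot0 at col 2 lands with bottom-row=2; cleared 0 line(s) (total 0); column heights now [0 0 3 4 3], max=4
Drop 3: I rot0 at col 1 lands with bottom-row=4; cleared 0 line(s) (total 0); column heights now [0 5 5 5 5], max=5
Drop 4: I rot2 at col 1 lands with bottom-row=5; cleared 0 line(s) (total 0); column heights now [0 6 6 6 6], max=6
Drop 5: I rot3 at col 0 lands with bottom-row=0; cleared 0 line(s) (total 0); column heights now [4 6 6 6 6], max=6
Test piece J rot2 at col 0 (width 3): heights before test = [4 6 6 6 6]; fits = False

Answer: no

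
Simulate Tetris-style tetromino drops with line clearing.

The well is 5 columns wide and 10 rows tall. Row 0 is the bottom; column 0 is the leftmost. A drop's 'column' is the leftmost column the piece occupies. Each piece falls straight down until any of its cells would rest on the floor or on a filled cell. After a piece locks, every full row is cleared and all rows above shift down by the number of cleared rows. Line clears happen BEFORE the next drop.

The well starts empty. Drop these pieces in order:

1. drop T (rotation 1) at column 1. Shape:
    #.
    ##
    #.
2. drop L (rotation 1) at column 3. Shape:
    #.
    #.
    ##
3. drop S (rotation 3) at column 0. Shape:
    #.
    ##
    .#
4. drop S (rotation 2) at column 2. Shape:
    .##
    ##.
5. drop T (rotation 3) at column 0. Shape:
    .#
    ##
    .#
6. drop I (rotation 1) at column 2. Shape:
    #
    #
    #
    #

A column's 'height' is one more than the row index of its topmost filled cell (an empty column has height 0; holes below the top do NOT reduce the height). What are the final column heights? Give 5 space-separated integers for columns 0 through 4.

Drop 1: T rot1 at col 1 lands with bottom-row=0; cleared 0 line(s) (total 0); column heights now [0 3 2 0 0], max=3
Drop 2: L rot1 at col 3 lands with bottom-row=0; cleared 0 line(s) (total 0); column heights now [0 3 2 3 1], max=3
Drop 3: S rot3 at col 0 lands with bottom-row=3; cleared 0 line(s) (total 0); column heights now [6 5 2 3 1], max=6
Drop 4: S rot2 at col 2 lands with bottom-row=3; cleared 0 line(s) (total 0); column heights now [6 5 4 5 5], max=6
Drop 5: T rot3 at col 0 lands with bottom-row=5; cleared 0 line(s) (total 0); column heights now [7 8 4 5 5], max=8
Drop 6: I rot1 at col 2 lands with bottom-row=4; cleared 1 line(s) (total 1); column heights now [6 7 7 4 1], max=7

Answer: 6 7 7 4 1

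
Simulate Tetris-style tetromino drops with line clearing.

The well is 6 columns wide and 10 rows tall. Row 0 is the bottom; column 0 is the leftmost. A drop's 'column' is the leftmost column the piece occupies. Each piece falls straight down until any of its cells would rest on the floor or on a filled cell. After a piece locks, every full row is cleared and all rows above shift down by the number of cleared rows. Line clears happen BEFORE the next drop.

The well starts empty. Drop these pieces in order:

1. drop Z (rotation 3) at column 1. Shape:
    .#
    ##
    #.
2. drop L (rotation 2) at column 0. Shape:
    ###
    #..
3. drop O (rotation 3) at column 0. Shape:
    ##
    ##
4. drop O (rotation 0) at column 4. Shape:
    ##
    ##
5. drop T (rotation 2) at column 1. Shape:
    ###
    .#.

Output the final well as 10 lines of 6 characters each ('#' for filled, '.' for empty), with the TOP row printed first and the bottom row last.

Answer: ......
......
......
.###..
###...
##....
###...
#.#...
.##.##
.#..##

Derivation:
Drop 1: Z rot3 at col 1 lands with bottom-row=0; cleared 0 line(s) (total 0); column heights now [0 2 3 0 0 0], max=3
Drop 2: L rot2 at col 0 lands with bottom-row=2; cleared 0 line(s) (total 0); column heights now [4 4 4 0 0 0], max=4
Drop 3: O rot3 at col 0 lands with bottom-row=4; cleared 0 line(s) (total 0); column heights now [6 6 4 0 0 0], max=6
Drop 4: O rot0 at col 4 lands with bottom-row=0; cleared 0 line(s) (total 0); column heights now [6 6 4 0 2 2], max=6
Drop 5: T rot2 at col 1 lands with bottom-row=5; cleared 0 line(s) (total 0); column heights now [6 7 7 7 2 2], max=7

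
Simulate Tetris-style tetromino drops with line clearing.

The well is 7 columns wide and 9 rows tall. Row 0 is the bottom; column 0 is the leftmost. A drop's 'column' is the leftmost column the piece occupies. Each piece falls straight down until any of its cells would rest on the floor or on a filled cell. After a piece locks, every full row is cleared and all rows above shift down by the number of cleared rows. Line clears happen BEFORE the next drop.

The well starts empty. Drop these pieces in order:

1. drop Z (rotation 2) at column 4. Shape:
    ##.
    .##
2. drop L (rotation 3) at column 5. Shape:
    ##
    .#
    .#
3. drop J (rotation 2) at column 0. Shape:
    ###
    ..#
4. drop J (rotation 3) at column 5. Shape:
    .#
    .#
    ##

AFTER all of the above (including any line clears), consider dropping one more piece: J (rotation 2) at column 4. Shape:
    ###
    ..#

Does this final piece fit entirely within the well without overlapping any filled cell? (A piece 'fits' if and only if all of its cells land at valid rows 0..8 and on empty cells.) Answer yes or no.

Drop 1: Z rot2 at col 4 lands with bottom-row=0; cleared 0 line(s) (total 0); column heights now [0 0 0 0 2 2 1], max=2
Drop 2: L rot3 at col 5 lands with bottom-row=1; cleared 0 line(s) (total 0); column heights now [0 0 0 0 2 4 4], max=4
Drop 3: J rot2 at col 0 lands with bottom-row=0; cleared 0 line(s) (total 0); column heights now [2 2 2 0 2 4 4], max=4
Drop 4: J rot3 at col 5 lands with bottom-row=4; cleared 0 line(s) (total 0); column heights now [2 2 2 0 2 5 7], max=7
Test piece J rot2 at col 4 (width 3): heights before test = [2 2 2 0 2 5 7]; fits = True

Answer: yes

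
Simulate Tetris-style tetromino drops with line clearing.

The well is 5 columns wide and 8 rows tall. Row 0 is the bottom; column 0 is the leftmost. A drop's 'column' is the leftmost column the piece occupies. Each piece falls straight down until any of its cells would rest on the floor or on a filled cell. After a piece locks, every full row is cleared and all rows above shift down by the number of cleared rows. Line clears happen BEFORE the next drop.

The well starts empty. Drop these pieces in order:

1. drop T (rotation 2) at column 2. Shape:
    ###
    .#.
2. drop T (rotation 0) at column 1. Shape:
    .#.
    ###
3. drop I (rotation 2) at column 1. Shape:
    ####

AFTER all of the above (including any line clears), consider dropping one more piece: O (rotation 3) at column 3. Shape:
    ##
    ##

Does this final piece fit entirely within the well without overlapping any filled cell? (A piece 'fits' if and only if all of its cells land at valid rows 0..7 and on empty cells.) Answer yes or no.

Drop 1: T rot2 at col 2 lands with bottom-row=0; cleared 0 line(s) (total 0); column heights now [0 0 2 2 2], max=2
Drop 2: T rot0 at col 1 lands with bottom-row=2; cleared 0 line(s) (total 0); column heights now [0 3 4 3 2], max=4
Drop 3: I rot2 at col 1 lands with bottom-row=4; cleared 0 line(s) (total 0); column heights now [0 5 5 5 5], max=5
Test piece O rot3 at col 3 (width 2): heights before test = [0 5 5 5 5]; fits = True

Answer: yes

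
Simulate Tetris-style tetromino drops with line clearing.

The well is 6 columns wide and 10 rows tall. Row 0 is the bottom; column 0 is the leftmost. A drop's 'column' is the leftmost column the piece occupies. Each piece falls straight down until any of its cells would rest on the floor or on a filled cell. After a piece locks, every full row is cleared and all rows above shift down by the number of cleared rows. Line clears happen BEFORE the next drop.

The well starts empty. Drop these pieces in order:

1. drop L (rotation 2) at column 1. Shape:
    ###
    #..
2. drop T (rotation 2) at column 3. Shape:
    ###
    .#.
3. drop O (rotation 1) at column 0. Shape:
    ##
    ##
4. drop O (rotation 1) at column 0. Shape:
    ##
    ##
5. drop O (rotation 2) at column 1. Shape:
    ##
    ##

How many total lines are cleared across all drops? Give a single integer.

Drop 1: L rot2 at col 1 lands with bottom-row=0; cleared 0 line(s) (total 0); column heights now [0 2 2 2 0 0], max=2
Drop 2: T rot2 at col 3 lands with bottom-row=1; cleared 0 line(s) (total 0); column heights now [0 2 2 3 3 3], max=3
Drop 3: O rot1 at col 0 lands with bottom-row=2; cleared 0 line(s) (total 0); column heights now [4 4 2 3 3 3], max=4
Drop 4: O rot1 at col 0 lands with bottom-row=4; cleared 0 line(s) (total 0); column heights now [6 6 2 3 3 3], max=6
Drop 5: O rot2 at col 1 lands with bottom-row=6; cleared 0 line(s) (total 0); column heights now [6 8 8 3 3 3], max=8

Answer: 0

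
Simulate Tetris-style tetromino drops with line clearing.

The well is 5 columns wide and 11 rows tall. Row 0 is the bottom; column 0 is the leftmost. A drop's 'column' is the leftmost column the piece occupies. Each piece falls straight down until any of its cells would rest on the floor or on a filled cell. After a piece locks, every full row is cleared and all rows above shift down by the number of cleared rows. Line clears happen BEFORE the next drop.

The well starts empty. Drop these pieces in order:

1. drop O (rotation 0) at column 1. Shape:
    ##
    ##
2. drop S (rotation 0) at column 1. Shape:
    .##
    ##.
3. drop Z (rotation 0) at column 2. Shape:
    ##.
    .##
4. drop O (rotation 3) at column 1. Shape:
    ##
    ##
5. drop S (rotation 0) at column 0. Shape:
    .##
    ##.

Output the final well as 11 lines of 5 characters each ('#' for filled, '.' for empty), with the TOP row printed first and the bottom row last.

Drop 1: O rot0 at col 1 lands with bottom-row=0; cleared 0 line(s) (total 0); column heights now [0 2 2 0 0], max=2
Drop 2: S rot0 at col 1 lands with bottom-row=2; cleared 0 line(s) (total 0); column heights now [0 3 4 4 0], max=4
Drop 3: Z rot0 at col 2 lands with bottom-row=4; cleared 0 line(s) (total 0); column heights now [0 3 6 6 5], max=6
Drop 4: O rot3 at col 1 lands with bottom-row=6; cleared 0 line(s) (total 0); column heights now [0 8 8 6 5], max=8
Drop 5: S rot0 at col 0 lands with bottom-row=8; cleared 0 line(s) (total 0); column heights now [9 10 10 6 5], max=10

Answer: .....
.##..
##...
.##..
.##..
..##.
...##
..##.
.##..
.##..
.##..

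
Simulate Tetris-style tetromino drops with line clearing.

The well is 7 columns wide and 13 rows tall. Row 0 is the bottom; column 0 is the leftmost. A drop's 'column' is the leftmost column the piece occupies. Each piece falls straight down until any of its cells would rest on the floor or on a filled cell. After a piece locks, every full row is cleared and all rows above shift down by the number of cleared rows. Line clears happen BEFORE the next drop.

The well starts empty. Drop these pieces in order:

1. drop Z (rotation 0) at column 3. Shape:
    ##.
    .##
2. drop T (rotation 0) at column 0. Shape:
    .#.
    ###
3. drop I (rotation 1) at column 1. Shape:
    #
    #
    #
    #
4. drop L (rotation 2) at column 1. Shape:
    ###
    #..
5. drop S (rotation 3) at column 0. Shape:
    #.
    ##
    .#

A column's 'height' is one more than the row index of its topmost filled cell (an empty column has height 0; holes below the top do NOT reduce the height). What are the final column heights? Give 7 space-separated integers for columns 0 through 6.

Answer: 11 10 8 8 2 1 0

Derivation:
Drop 1: Z rot0 at col 3 lands with bottom-row=0; cleared 0 line(s) (total 0); column heights now [0 0 0 2 2 1 0], max=2
Drop 2: T rot0 at col 0 lands with bottom-row=0; cleared 0 line(s) (total 0); column heights now [1 2 1 2 2 1 0], max=2
Drop 3: I rot1 at col 1 lands with bottom-row=2; cleared 0 line(s) (total 0); column heights now [1 6 1 2 2 1 0], max=6
Drop 4: L rot2 at col 1 lands with bottom-row=6; cleared 0 line(s) (total 0); column heights now [1 8 8 8 2 1 0], max=8
Drop 5: S rot3 at col 0 lands with bottom-row=8; cleared 0 line(s) (total 0); column heights now [11 10 8 8 2 1 0], max=11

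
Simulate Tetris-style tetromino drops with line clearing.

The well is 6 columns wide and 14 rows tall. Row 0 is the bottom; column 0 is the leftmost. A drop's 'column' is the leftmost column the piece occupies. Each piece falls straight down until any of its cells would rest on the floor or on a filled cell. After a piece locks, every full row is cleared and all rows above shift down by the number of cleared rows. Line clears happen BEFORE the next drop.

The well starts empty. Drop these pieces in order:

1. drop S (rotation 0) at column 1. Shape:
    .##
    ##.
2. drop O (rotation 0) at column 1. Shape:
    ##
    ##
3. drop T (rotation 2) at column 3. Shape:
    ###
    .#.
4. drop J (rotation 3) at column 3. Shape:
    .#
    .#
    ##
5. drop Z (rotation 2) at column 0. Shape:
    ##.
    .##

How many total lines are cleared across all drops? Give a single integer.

Drop 1: S rot0 at col 1 lands with bottom-row=0; cleared 0 line(s) (total 0); column heights now [0 1 2 2 0 0], max=2
Drop 2: O rot0 at col 1 lands with bottom-row=2; cleared 0 line(s) (total 0); column heights now [0 4 4 2 0 0], max=4
Drop 3: T rot2 at col 3 lands with bottom-row=1; cleared 0 line(s) (total 0); column heights now [0 4 4 3 3 3], max=4
Drop 4: J rot3 at col 3 lands with bottom-row=3; cleared 0 line(s) (total 0); column heights now [0 4 4 4 6 3], max=6
Drop 5: Z rot2 at col 0 lands with bottom-row=4; cleared 0 line(s) (total 0); column heights now [6 6 5 4 6 3], max=6

Answer: 0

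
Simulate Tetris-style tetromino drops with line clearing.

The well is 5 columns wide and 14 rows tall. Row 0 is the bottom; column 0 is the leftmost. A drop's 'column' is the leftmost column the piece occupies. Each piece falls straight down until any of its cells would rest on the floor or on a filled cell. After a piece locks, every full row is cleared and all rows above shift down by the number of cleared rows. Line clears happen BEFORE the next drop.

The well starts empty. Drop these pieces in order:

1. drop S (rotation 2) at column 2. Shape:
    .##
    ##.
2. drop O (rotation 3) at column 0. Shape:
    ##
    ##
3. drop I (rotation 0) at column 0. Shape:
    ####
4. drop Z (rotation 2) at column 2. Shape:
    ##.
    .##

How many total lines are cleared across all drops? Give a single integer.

Answer: 0

Derivation:
Drop 1: S rot2 at col 2 lands with bottom-row=0; cleared 0 line(s) (total 0); column heights now [0 0 1 2 2], max=2
Drop 2: O rot3 at col 0 lands with bottom-row=0; cleared 0 line(s) (total 0); column heights now [2 2 1 2 2], max=2
Drop 3: I rot0 at col 0 lands with bottom-row=2; cleared 0 line(s) (total 0); column heights now [3 3 3 3 2], max=3
Drop 4: Z rot2 at col 2 lands with bottom-row=3; cleared 0 line(s) (total 0); column heights now [3 3 5 5 4], max=5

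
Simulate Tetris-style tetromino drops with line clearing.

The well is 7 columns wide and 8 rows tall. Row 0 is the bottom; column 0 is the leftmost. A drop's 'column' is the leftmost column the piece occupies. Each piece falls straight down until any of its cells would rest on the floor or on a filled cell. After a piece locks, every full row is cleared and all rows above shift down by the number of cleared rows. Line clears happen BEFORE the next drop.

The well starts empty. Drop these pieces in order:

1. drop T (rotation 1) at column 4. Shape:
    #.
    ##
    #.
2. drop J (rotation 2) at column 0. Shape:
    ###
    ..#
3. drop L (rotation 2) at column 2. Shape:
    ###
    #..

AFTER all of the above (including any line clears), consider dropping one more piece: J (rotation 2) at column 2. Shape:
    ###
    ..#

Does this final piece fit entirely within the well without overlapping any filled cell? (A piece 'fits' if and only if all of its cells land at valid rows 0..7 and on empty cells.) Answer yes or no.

Drop 1: T rot1 at col 4 lands with bottom-row=0; cleared 0 line(s) (total 0); column heights now [0 0 0 0 3 2 0], max=3
Drop 2: J rot2 at col 0 lands with bottom-row=0; cleared 0 line(s) (total 0); column heights now [2 2 2 0 3 2 0], max=3
Drop 3: L rot2 at col 2 lands with bottom-row=2; cleared 0 line(s) (total 0); column heights now [2 2 4 4 4 2 0], max=4
Test piece J rot2 at col 2 (width 3): heights before test = [2 2 4 4 4 2 0]; fits = True

Answer: yes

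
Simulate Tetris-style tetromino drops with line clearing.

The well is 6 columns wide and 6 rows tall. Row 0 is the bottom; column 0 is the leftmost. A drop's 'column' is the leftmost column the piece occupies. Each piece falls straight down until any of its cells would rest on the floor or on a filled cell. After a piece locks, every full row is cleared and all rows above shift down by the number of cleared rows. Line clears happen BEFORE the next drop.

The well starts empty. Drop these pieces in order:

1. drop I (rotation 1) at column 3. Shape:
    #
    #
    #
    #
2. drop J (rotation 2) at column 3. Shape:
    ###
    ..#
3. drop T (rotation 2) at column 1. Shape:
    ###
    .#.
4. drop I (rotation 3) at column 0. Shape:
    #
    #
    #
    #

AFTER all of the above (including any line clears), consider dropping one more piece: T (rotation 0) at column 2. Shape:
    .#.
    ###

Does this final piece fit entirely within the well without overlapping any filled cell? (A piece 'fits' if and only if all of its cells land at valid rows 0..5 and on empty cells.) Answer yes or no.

Answer: no

Derivation:
Drop 1: I rot1 at col 3 lands with bottom-row=0; cleared 0 line(s) (total 0); column heights now [0 0 0 4 0 0], max=4
Drop 2: J rot2 at col 3 lands with bottom-row=3; cleared 0 line(s) (total 0); column heights now [0 0 0 5 5 5], max=5
Drop 3: T rot2 at col 1 lands with bottom-row=4; cleared 0 line(s) (total 0); column heights now [0 6 6 6 5 5], max=6
Drop 4: I rot3 at col 0 lands with bottom-row=0; cleared 0 line(s) (total 0); column heights now [4 6 6 6 5 5], max=6
Test piece T rot0 at col 2 (width 3): heights before test = [4 6 6 6 5 5]; fits = False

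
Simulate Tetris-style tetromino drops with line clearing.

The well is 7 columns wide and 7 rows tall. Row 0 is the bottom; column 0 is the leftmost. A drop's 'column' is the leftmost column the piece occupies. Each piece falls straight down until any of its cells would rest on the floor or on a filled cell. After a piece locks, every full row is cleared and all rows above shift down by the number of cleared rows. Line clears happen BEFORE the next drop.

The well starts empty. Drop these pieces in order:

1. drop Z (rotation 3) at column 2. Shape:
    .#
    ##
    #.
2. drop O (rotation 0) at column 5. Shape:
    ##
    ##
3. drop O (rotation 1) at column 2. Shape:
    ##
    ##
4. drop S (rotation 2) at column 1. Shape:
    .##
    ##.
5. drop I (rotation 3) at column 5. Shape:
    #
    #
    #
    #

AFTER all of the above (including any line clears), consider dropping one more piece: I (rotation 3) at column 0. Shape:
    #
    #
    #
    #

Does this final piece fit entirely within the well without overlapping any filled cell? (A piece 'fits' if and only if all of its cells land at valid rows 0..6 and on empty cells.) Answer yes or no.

Answer: yes

Derivation:
Drop 1: Z rot3 at col 2 lands with bottom-row=0; cleared 0 line(s) (total 0); column heights now [0 0 2 3 0 0 0], max=3
Drop 2: O rot0 at col 5 lands with bottom-row=0; cleared 0 line(s) (total 0); column heights now [0 0 2 3 0 2 2], max=3
Drop 3: O rot1 at col 2 lands with bottom-row=3; cleared 0 line(s) (total 0); column heights now [0 0 5 5 0 2 2], max=5
Drop 4: S rot2 at col 1 lands with bottom-row=5; cleared 0 line(s) (total 0); column heights now [0 6 7 7 0 2 2], max=7
Drop 5: I rot3 at col 5 lands with bottom-row=2; cleared 0 line(s) (total 0); column heights now [0 6 7 7 0 6 2], max=7
Test piece I rot3 at col 0 (width 1): heights before test = [0 6 7 7 0 6 2]; fits = True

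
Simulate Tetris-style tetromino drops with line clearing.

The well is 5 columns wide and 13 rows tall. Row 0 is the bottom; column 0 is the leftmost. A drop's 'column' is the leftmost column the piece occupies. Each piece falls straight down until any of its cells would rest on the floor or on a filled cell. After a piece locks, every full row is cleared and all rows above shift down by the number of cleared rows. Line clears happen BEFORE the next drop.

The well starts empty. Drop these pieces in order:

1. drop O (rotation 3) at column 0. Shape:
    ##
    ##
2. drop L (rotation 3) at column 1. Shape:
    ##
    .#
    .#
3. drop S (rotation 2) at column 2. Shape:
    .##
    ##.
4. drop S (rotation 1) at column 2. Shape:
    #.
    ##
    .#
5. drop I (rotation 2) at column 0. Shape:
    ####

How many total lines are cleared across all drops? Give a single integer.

Answer: 0

Derivation:
Drop 1: O rot3 at col 0 lands with bottom-row=0; cleared 0 line(s) (total 0); column heights now [2 2 0 0 0], max=2
Drop 2: L rot3 at col 1 lands with bottom-row=0; cleared 0 line(s) (total 0); column heights now [2 3 3 0 0], max=3
Drop 3: S rot2 at col 2 lands with bottom-row=3; cleared 0 line(s) (total 0); column heights now [2 3 4 5 5], max=5
Drop 4: S rot1 at col 2 lands with bottom-row=5; cleared 0 line(s) (total 0); column heights now [2 3 8 7 5], max=8
Drop 5: I rot2 at col 0 lands with bottom-row=8; cleared 0 line(s) (total 0); column heights now [9 9 9 9 5], max=9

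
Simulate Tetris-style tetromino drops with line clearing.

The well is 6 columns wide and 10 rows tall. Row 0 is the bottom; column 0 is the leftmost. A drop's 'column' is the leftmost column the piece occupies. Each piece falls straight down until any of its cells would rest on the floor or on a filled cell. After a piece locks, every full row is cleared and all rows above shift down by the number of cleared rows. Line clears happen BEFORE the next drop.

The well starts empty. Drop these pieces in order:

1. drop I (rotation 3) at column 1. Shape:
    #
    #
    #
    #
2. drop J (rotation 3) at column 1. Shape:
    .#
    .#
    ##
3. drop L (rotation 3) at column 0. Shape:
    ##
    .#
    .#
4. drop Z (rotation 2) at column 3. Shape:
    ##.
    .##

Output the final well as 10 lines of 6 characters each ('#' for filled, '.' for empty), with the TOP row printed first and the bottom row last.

Drop 1: I rot3 at col 1 lands with bottom-row=0; cleared 0 line(s) (total 0); column heights now [0 4 0 0 0 0], max=4
Drop 2: J rot3 at col 1 lands with bottom-row=4; cleared 0 line(s) (total 0); column heights now [0 5 7 0 0 0], max=7
Drop 3: L rot3 at col 0 lands with bottom-row=5; cleared 0 line(s) (total 0); column heights now [8 8 7 0 0 0], max=8
Drop 4: Z rot2 at col 3 lands with bottom-row=0; cleared 0 line(s) (total 0); column heights now [8 8 7 2 2 1], max=8

Answer: ......
......
##....
.##...
.##...
.##...
.#....
.#....
.#.##.
.#..##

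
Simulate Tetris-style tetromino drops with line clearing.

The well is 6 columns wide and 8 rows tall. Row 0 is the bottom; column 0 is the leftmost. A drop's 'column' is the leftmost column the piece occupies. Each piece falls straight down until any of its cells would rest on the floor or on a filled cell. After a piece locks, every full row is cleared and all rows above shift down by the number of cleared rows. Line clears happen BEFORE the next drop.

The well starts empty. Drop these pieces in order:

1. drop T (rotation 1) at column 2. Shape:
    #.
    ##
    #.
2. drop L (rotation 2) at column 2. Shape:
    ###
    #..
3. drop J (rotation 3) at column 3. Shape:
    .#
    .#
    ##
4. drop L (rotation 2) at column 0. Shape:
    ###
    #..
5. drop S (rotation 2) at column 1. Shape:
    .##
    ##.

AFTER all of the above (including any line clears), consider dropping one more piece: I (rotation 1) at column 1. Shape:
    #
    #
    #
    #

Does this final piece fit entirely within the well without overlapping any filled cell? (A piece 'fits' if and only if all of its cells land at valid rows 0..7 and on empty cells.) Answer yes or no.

Answer: no

Derivation:
Drop 1: T rot1 at col 2 lands with bottom-row=0; cleared 0 line(s) (total 0); column heights now [0 0 3 2 0 0], max=3
Drop 2: L rot2 at col 2 lands with bottom-row=3; cleared 0 line(s) (total 0); column heights now [0 0 5 5 5 0], max=5
Drop 3: J rot3 at col 3 lands with bottom-row=5; cleared 0 line(s) (total 0); column heights now [0 0 5 6 8 0], max=8
Drop 4: L rot2 at col 0 lands with bottom-row=4; cleared 0 line(s) (total 0); column heights now [6 6 6 6 8 0], max=8
Drop 5: S rot2 at col 1 lands with bottom-row=6; cleared 0 line(s) (total 0); column heights now [6 7 8 8 8 0], max=8
Test piece I rot1 at col 1 (width 1): heights before test = [6 7 8 8 8 0]; fits = False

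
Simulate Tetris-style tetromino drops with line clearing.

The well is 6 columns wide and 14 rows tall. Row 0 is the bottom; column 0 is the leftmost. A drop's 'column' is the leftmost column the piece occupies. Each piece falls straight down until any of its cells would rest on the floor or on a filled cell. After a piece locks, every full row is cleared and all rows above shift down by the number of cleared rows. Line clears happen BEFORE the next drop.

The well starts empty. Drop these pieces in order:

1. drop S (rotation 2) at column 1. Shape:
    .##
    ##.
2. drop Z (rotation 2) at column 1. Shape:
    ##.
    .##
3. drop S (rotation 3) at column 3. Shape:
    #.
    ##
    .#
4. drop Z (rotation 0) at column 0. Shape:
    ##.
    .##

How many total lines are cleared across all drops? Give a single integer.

Answer: 0

Derivation:
Drop 1: S rot2 at col 1 lands with bottom-row=0; cleared 0 line(s) (total 0); column heights now [0 1 2 2 0 0], max=2
Drop 2: Z rot2 at col 1 lands with bottom-row=2; cleared 0 line(s) (total 0); column heights now [0 4 4 3 0 0], max=4
Drop 3: S rot3 at col 3 lands with bottom-row=2; cleared 0 line(s) (total 0); column heights now [0 4 4 5 4 0], max=5
Drop 4: Z rot0 at col 0 lands with bottom-row=4; cleared 0 line(s) (total 0); column heights now [6 6 5 5 4 0], max=6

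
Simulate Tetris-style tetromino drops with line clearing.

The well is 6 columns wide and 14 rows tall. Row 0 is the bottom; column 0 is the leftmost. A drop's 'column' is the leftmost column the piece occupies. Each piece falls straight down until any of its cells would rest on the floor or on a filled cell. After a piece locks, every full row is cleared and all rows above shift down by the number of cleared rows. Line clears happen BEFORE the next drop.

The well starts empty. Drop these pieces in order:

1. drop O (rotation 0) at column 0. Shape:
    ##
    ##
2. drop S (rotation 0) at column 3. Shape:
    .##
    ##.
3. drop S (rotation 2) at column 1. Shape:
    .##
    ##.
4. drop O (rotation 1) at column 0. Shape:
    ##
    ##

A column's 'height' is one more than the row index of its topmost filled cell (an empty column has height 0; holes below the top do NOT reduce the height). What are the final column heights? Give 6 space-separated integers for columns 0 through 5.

Answer: 5 5 4 4 2 2

Derivation:
Drop 1: O rot0 at col 0 lands with bottom-row=0; cleared 0 line(s) (total 0); column heights now [2 2 0 0 0 0], max=2
Drop 2: S rot0 at col 3 lands with bottom-row=0; cleared 0 line(s) (total 0); column heights now [2 2 0 1 2 2], max=2
Drop 3: S rot2 at col 1 lands with bottom-row=2; cleared 0 line(s) (total 0); column heights now [2 3 4 4 2 2], max=4
Drop 4: O rot1 at col 0 lands with bottom-row=3; cleared 0 line(s) (total 0); column heights now [5 5 4 4 2 2], max=5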